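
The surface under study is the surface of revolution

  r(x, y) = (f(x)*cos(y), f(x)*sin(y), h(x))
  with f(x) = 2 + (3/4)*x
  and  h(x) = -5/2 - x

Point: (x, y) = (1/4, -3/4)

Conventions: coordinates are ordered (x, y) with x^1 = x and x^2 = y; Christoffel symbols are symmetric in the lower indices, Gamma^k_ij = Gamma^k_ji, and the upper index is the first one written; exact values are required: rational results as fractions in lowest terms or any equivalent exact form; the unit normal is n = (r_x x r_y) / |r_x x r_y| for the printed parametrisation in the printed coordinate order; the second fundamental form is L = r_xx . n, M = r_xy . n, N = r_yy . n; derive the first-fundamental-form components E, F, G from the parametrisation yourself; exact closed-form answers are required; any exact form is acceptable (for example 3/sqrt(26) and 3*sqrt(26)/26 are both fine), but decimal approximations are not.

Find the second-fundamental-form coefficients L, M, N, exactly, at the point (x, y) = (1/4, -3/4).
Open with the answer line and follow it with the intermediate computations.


Answer: L = 0, M = 0, N = -7/4

f = 35/16, f' = 3/4, f'' = 0, h' = -1, h'' = 0
E = 25/16, F = 0, G = 1225/256; answer radicand W^2 = 25/16
unnormalised second-form numerators: l = 0, m = 0, n = -35/16; L = l/sqrt(25/16), and similarly M = m/sqrt(W^2), N = n/sqrt(W^2)


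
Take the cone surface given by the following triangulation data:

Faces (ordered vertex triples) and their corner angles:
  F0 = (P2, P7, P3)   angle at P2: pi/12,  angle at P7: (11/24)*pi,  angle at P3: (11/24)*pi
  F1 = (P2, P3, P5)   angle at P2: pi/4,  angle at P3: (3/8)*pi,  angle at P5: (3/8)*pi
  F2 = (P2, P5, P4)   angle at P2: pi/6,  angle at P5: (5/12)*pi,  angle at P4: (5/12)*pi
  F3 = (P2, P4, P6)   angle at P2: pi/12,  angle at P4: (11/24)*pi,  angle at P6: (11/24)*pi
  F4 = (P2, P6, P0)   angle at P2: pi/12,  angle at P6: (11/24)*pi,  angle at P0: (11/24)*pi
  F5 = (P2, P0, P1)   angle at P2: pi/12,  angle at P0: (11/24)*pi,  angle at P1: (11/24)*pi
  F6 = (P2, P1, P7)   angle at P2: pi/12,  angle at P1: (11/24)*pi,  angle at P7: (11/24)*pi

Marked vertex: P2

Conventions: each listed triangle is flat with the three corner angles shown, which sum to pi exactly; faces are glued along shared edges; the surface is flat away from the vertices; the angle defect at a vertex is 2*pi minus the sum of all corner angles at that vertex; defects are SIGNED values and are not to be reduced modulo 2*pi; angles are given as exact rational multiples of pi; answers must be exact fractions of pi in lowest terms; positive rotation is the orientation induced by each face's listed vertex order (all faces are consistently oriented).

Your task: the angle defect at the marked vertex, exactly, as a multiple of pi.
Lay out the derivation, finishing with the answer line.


Sum of corner angles at P2: (5/6)*pi
defect = 2*pi - (5/6)*pi

Answer: defect(P2) = (7/6)*pi


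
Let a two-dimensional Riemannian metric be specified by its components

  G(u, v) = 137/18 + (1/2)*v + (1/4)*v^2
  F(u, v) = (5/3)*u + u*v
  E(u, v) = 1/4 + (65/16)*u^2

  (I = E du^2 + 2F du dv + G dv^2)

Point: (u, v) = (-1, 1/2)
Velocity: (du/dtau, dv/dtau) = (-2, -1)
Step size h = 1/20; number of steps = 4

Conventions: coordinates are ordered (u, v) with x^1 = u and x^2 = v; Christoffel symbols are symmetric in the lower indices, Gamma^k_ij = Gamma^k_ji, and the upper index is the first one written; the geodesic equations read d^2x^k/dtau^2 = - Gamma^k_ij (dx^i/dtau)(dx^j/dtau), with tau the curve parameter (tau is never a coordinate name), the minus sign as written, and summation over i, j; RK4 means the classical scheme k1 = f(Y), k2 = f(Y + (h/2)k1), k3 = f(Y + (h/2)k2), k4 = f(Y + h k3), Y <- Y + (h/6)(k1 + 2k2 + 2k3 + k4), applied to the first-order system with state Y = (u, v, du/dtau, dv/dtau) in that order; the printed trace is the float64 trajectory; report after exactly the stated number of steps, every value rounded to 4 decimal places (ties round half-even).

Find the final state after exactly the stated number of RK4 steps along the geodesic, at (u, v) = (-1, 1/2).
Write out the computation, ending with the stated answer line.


f(Y) = (du/dtau, dv/dtau, -Gamma^u_ij Y'^i Y'^j, -Gamma^v_ij Y'^i Y'^j) with the Gammas evaluated at the stage position; h = 0.050000; intermediate values shown to 6 dp
step 0: u = -1.0000, v = 0.5000, du/dtau = -2.0000, dv/dtau = -1.0000
step 1:
  k1: at (u, v) = (-1.000000, 0.500000), (du/dtau, dv/dtau) = (-2.000000, -1.000000); Gamma_uuu = -0.932796, Gamma_uuv = 0.000000, Gamma_uvv = -0.241250, Gamma_vuu = 0.018376, Gamma_vuv = 0.000000, Gamma_vvv = -0.018641; k1 = (-2.000000, -1.000000, 3.972435, -0.054864)
  k2: at (u, v) = (-1.050000, 0.475000), (du/dtau, dv/dtau) = (-1.900689, -1.001372); Gamma_uuu = -0.894156, Gamma_uuv = 0.000000, Gamma_uvv = -0.231121, Gamma_vuu = 0.016563, Gamma_vuv = 0.000000, Gamma_vvv = -0.019100; k2 = (-1.900689, -1.001372, 3.461999, -0.040685)
  k3: at (u, v) = (-1.047517, 0.474966), (du/dtau, dv/dtau) = (-1.913450, -1.001017); Gamma_uuu = -0.896015, Gamma_uuv = 0.000000, Gamma_uvv = -0.231602, Gamma_vuu = 0.016637, Gamma_vuv = 0.000000, Gamma_vvv = -0.019081; k3 = (-1.913450, -1.001017, 3.512645, -0.041793)
  k4: at (u, v) = (-1.095673, 0.449949), (du/dtau, dv/dtau) = (-1.824368, -1.002090); Gamma_uuu = -0.861350, Gamma_uuv = 0.000000, Gamma_uvv = -0.222512, Gamma_vuu = 0.015094, Gamma_vuv = 0.000000, Gamma_vvv = -0.019469; k4 = (-1.824368, -1.002090, 3.090290, -0.030688)
  Y <- Y + (h/6)(k1 + 2k2 + 2k3 + k4): u = -1.0954, v = 0.4499, du/dtau = -1.8249, dv/dtau = -1.0021
step 2:
  k1: at (u, v) = (-1.095439, 0.449943), (du/dtau, dv/dtau) = (-1.824900, -1.002088); Gamma_uuu = -0.861514, Gamma_uuv = 0.000000, Gamma_uvv = -0.222554, Gamma_vuu = 0.015100, Gamma_vuv = 0.000000, Gamma_vvv = -0.019467; k1 = (-1.824900, -1.002088, 3.092548, -0.030739)
  k2: at (u, v) = (-1.141061, 0.424891), (du/dtau, dv/dtau) = (-1.747586, -1.002856); Gamma_uuu = -0.830880, Gamma_uuv = 0.000000, Gamma_uvv = -0.214515, Gamma_vuu = 0.013799, Gamma_vuv = 0.000000, Gamma_vvv = -0.019792; k2 = (-1.747586, -1.002856, 2.753298, -0.022239)
  k3: at (u, v) = (-1.139128, 0.424871), (du/dtau, dv/dtau) = (-1.756067, -1.002644); Gamma_uuu = -0.832144, Gamma_uuv = 0.000000, Gamma_uvv = -0.214841, Gamma_vuu = 0.013844, Gamma_vuv = 0.000000, Gamma_vvv = -0.019781; k3 = (-1.756067, -1.002644, 2.782120, -0.022805)
  k4: at (u, v) = (-1.183242, 0.399811), (du/dtau, dv/dtau) = (-1.685794, -1.003228); Gamma_uuu = -0.804317, Gamma_uuv = 0.000000, Gamma_uvv = -0.207536, Gamma_vuu = 0.012713, Gamma_vuv = 0.000000, Gamma_vvv = -0.020061; k4 = (-1.685794, -1.003228, 2.494668, -0.015937)
  Y <- Y + (h/6)(k1 + 2k2 + 2k3 + k4): u = -1.1831, v = 0.3998, du/dtau = -1.6861, dv/dtau = -1.0032
step 3:
  k1: at (u, v) = (-1.183089, 0.399807), (du/dtau, dv/dtau) = (-1.686083, -1.003227); Gamma_uuu = -0.804412, Gamma_uuv = 0.000000, Gamma_uvv = -0.207560, Gamma_vuu = 0.012716, Gamma_vuv = 0.000000, Gamma_vvv = -0.020061; k1 = (-1.686083, -1.003227, 2.495744, -0.015959)
  k2: at (u, v) = (-1.225241, 0.374726), (du/dtau, dv/dtau) = (-1.623689, -1.003626); Gamma_uuu = -0.779402, Gamma_uuv = 0.000000, Gamma_uvv = -0.200989, Gamma_vuu = 0.011738, Gamma_vuv = 0.000000, Gamma_vvv = -0.020301; k2 = (-1.623689, -1.003626, 2.257240, -0.010498)
  k3: at (u, v) = (-1.223681, 0.374716), (du/dtau, dv/dtau) = (-1.629652, -1.003490); Gamma_uuu = -0.780306, Gamma_uuv = 0.000000, Gamma_uvv = -0.201222, Gamma_vuu = 0.011767, Gamma_vuv = 0.000000, Gamma_vvv = -0.020294; k3 = (-1.629652, -1.003490, 2.274939, -0.010814)
  k4: at (u, v) = (-1.264571, 0.349632), (du/dtau, dv/dtau) = (-1.572336, -1.003768); Gamma_uuu = -0.757358, Gamma_uuv = 0.000000, Gamma_uvv = -0.195191, Gamma_vuu = 0.010903, Gamma_vuv = 0.000000, Gamma_vvv = -0.020505; k4 = (-1.572336, -1.003768, 2.069034, -0.006295)
  Y <- Y + (h/6)(k1 + 2k2 + 2k3 + k4): u = -1.2645, v = 0.3496, du/dtau = -1.5725, dv/dtau = -1.0038
step 4:
  k1: at (u, v) = (-1.264465, 0.349630), (du/dtau, dv/dtau) = (-1.572507, -1.003768); Gamma_uuu = -0.757416, Gamma_uuv = 0.000000, Gamma_uvv = -0.195206, Gamma_vuu = 0.010905, Gamma_vuv = 0.000000, Gamma_vvv = -0.020505; k1 = (-1.572507, -1.003768, 2.069601, -0.006305)
  k2: at (u, v) = (-1.303777, 0.324536), (du/dtau, dv/dtau) = (-1.520767, -1.003926); Gamma_uuu = -0.736524, Gamma_uuv = 0.000000, Gamma_uvv = -0.189710, Gamma_vuu = 0.010144, Gamma_vuv = 0.000000, Gamma_vvv = -0.020689; k2 = (-1.520767, -1.003926, 1.894586, -0.002609)
  k3: at (u, v) = (-1.302484, 0.324532), (du/dtau, dv/dtau) = (-1.525142, -1.003833); Gamma_uuu = -0.737198, Gamma_uuv = 0.000000, Gamma_uvv = -0.189884, Gamma_vuu = 0.010164, Gamma_vuv = 0.000000, Gamma_vvv = -0.020684; k3 = (-1.525142, -1.003833, 1.906107, -0.002798)
  k4: at (u, v) = (-1.340722, 0.299438), (du/dtau, dv/dtau) = (-1.477201, -1.003908); Gamma_uuu = -0.717868, Gamma_uuv = 0.000000, Gamma_uvv = -0.184797, Gamma_vuu = 0.009483, Gamma_vuv = 0.000000, Gamma_vvv = -0.020848; k4 = (-1.477201, -1.003908, 1.752721, 0.000319)
  Y <- Y + (h/6)(k1 + 2k2 + 2k3 + k4): u = -1.3406, v = 0.2994, du/dtau = -1.4773, dv/dtau = -1.0039

Answer: u = -1.3406, v = 0.2994, du/dtau = -1.4773, dv/dtau = -1.0039


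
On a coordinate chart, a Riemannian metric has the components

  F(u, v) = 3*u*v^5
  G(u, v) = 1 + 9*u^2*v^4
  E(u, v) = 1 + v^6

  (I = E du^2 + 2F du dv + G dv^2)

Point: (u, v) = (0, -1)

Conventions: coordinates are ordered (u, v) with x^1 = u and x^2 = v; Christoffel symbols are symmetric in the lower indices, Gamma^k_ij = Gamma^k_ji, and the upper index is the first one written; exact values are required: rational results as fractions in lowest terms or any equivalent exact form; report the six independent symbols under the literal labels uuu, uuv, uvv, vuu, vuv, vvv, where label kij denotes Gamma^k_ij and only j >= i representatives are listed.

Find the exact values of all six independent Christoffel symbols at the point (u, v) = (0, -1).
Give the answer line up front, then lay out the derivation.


Answer: Gamma_uuu = 0, Gamma_uuv = -3/2, Gamma_uvv = 0, Gamma_vuu = 0, Gamma_vuv = 0, Gamma_vvv = 0

E = 2, F = 0, G = 1 at the point
E_u = 0, E_v = -6, F_u = -3, F_v = 0, G_u = 0, G_v = 0
EG - F^2 = 2;  g^inv = (1/2) * [[1, 0], [0, 2]]
first-kind symbols [ij,l] = (1/2)(d_i g_jl + d_j g_il - d_l g_ij): [uu,u] = E_u/2 = 0, [uu,v] = F_u - E_v/2 = 0, [uv,u] = E_v/2 = -3, [uv,v] = G_u/2 = 0, [vv,u] = F_v - G_u/2 = 0, [vv,v] = G_v/2 = 0
Gamma^u_ij = (G*[ij,u] - F*[ij,v])/(EG - F^2), Gamma^v_ij = (E*[ij,v] - F*[ij,u])/(EG - F^2)


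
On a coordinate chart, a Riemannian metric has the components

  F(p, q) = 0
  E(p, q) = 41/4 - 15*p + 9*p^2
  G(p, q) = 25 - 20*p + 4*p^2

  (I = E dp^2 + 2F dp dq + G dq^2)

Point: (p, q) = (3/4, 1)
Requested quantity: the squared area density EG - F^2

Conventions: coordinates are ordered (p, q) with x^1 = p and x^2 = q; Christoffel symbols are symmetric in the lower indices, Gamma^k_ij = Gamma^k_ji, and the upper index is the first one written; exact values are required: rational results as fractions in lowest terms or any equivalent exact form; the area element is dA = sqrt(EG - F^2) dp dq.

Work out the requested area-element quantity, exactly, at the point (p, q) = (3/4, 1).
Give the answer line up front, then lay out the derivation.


Answer: EG - F^2 = 3185/64

E = 65/16, F = 0, G = 49/4; EG - F^2 = 3185/64


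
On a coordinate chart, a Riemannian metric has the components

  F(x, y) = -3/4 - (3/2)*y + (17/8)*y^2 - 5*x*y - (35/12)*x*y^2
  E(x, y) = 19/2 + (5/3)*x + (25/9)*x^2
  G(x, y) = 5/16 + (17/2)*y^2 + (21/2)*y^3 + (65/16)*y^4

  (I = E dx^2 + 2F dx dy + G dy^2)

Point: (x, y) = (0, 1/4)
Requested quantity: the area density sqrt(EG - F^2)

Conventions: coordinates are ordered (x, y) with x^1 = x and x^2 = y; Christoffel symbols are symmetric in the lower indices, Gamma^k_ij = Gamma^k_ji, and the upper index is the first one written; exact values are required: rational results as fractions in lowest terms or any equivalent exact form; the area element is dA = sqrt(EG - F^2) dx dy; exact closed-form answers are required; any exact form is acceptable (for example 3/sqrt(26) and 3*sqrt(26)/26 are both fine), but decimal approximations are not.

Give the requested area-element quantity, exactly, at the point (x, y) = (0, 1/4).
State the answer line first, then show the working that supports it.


Answer: sqrt(EG - F^2) = sqrt(143205)/128

E = 19/2, F = -127/128, G = 4193/4096; EG - F^2 = 143205/16384


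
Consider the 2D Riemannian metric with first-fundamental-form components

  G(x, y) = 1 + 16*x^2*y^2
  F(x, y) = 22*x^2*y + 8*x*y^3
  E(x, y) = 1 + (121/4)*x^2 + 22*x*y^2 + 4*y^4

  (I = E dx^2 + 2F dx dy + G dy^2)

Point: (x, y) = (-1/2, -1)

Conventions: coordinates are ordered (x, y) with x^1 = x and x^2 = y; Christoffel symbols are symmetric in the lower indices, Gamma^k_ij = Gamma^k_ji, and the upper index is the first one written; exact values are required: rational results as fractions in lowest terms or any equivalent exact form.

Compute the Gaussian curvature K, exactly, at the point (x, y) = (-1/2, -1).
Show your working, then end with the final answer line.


E = 25/16, F = -3/2, G = 5, EG - F^2 = 89/16 at the point
E_x = -33/4, E_y = 6, F_x = 14, F_y = -13/2, G_x = -16, G_y = -8
E_yy = 26, F_xy = 2, G_xx = 32
By Brioschi, K is (det M1 - det M2) divided by (EG - F^2) squared.
M1 = [[-E_yy/2 + F_xy - G_xx/2, E_x/2, F_x - E_y/2], [F_y - G_x/2, E, F], [G_y/2, F, G]] = [[-27, -33/8, 11], [3/2, 25/16, -3/2], [-4, -3/2, 5]]; det M1 = -100
M2 = [[0, E_y/2, G_x/2], [E_y/2, E, F], [G_x/2, F, G]] = [[0, 3, -8], [3, 25/16, -3/2], [-8, -3/2, 5]]; det M2 = -73
det M1 - det M2 = -27; K = -27 / (89/16)^2 = -6912/7921

Answer: K = -6912/7921


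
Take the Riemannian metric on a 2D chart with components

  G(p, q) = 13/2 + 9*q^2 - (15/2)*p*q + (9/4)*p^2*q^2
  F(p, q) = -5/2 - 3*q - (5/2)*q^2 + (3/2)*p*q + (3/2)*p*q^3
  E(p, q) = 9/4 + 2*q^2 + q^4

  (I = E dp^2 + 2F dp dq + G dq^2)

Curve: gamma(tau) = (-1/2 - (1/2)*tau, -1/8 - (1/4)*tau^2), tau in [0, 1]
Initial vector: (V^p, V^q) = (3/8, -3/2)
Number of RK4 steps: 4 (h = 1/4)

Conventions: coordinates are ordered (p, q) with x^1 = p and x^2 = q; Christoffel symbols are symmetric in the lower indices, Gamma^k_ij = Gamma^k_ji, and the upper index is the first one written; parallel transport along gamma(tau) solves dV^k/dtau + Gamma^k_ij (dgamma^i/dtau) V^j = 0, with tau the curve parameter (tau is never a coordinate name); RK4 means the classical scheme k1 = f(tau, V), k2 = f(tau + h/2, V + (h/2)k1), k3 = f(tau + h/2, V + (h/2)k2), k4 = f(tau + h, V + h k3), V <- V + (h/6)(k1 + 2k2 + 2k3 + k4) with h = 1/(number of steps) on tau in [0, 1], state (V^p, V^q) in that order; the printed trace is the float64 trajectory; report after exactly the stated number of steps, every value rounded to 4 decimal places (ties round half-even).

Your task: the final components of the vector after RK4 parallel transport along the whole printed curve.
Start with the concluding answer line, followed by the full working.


Answer: V^p = 1.1641, V^q = -1.3550

gamma'(tau) = (-1/2, -(1/2)*tau); f(tau, V)^k = -Gamma^k_ij(gamma(tau)) gamma'^i(tau) V^j; h = 1/4; intermediate values shown to 6 dp
curve data and Christoffel symbols at the stage parameters:
  tau = 0.000000: gamma = (-0.500000, -0.125000), gamma' = (-0.500000, 0.000000); Gamma_ppp = 0.013372, Gamma_ppq = -0.064749, Gamma_pqq = -2.129538, Gamma_qpp = 0.014746, Gamma_qpq = 0.051324, Gamma_qqq = -0.602848
  tau = 0.125000: gamma = (-0.562500, -0.128906), gamma' = (-0.500000, -0.062500); Gamma_ppp = 0.013681, Gamma_ppq = -0.067228, Gamma_pqq = -2.135167, Gamma_qpp = 0.015283, Gamma_qpq = 0.053116, Gamma_qqq = -0.573328
  tau = 0.250000: gamma = (-0.625000, -0.140625), gamma' = (-0.500000, -0.125000); Gamma_ppp = 0.014509, Gamma_ppq = -0.074682, Gamma_pqq = -2.129121, Gamma_qpp = 0.016670, Gamma_qpq = 0.058097, Gamma_qqq = -0.544892
  tau = 0.375000: gamma = (-0.687500, -0.160156), gamma' = (-0.500000, -0.187500); Gamma_ppp = 0.015735, Gamma_ppq = -0.087595, Gamma_pqq = -2.113031, Gamma_qpp = 0.018922, Gamma_qpq = 0.066286, Gamma_qqq = -0.518935
  tau = 0.500000: gamma = (-0.750000, -0.187500), gamma' = (-0.500000, -0.250000); Gamma_ppp = 0.017169, Gamma_ppq = -0.106766, Gamma_pqq = -2.088321, Gamma_qpp = 0.022058, Gamma_qpq = 0.077653, Gamma_qqq = -0.497050
  tau = 0.625000: gamma = (-0.812500, -0.222656), gamma' = (-0.500000, -0.312500); Gamma_ppp = 0.018554, Gamma_ppq = -0.133303, Gamma_pqq = -2.055947, Gamma_qpp = 0.026109, Gamma_qpq = 0.092099, Gamma_qqq = -0.480939
  tau = 0.750000: gamma = (-0.875000, -0.265625), gamma' = (-0.500000, -0.375000); Gamma_ppp = 0.019574, Gamma_ppq = -0.168574, Gamma_pqq = -2.016091, Gamma_qpp = 0.031136, Gamma_qpq = 0.109418, Gamma_qqq = -0.472262
  tau = 0.875000: gamma = (-0.937500, -0.316406), gamma' = (-0.500000, -0.437500); Gamma_ppp = 0.019846, Gamma_ppq = -0.214065, Gamma_pqq = -1.967889, Gamma_qpp = 0.037228, Gamma_qpq = 0.129243, Gamma_qqq = -0.472393
  tau = 1.000000: gamma = (-1.000000, -0.375000), gamma' = (-0.500000, -0.500000); Gamma_ppp = 0.018918, Gamma_ppq = -0.271123, Gamma_pqq = -1.909303, Gamma_qpp = 0.044481, Gamma_qpq = 0.150997, Gamma_qqq = -0.482067
step 0: V^p = 0.3750, V^q = -1.5000
step 1: k1 = (0.051069, -0.035728), k2 = (0.252345, 0.018135), k3 = (0.251287, 0.018348), k4 = (0.452919, 0.065244); V <- V + (h/6)(k1 + 2k2 + 2k3 + k4): V^p = 0.4380, V^q = -1.4957
step 2: k1 = (0.453014, 0.065259), k2 = (0.650286, 0.106265), k3 = (0.647820, 0.106476), k4 = (0.834557, 0.143778); V <- V + (h/6)(k1 + 2k2 + 2k3 + k4): V^p = 0.5998, V^q = -1.4693
step 3: k1 = (0.834663, 0.143789), k2 = (1.006381, 0.180748), k3 = (1.002409, 0.181165), k4 = (1.151182, 0.222415); V <- V + (h/6)(k1 + 2k2 + 2k3 + k4): V^p = 0.8499, V^q = -1.4239
step 4: k1 = (1.151100, 0.222373), k2 = (1.268167, 0.273007), k3 = (1.260815, 0.273208), k4 = (1.330935, 0.338274); V <- V + (h/6)(k1 + 2k2 + 2k3 + k4): V^p = 1.1641, V^q = -1.3550


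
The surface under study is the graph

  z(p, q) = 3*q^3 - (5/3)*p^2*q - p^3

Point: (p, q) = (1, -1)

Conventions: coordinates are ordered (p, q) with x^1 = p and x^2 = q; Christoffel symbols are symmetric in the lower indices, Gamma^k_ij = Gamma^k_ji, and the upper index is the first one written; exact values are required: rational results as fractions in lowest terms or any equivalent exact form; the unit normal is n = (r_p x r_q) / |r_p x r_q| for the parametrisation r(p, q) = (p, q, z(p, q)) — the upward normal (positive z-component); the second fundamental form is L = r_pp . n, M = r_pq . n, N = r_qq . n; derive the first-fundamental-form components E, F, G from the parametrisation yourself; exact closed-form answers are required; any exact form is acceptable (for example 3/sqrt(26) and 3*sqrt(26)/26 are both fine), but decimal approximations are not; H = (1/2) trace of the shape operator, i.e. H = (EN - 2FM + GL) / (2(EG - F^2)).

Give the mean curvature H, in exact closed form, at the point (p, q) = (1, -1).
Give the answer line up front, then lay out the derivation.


Answer: H = -1011*sqrt(494)/122018

z_p = 1/3, z_q = 22/3, z_pp = -8/3, z_pq = -10/3, z_qq = -18
E = 10/9, F = 22/9, G = 493/9; answer radicand W^2 = 494/9
unnormalised second-form numerators: l = -8/3, m = -10/3, n = -18; L = l/sqrt(494/9), and similarly M = m/sqrt(W^2), N = n/sqrt(W^2)
H = (E*n - 2*F*m + G*l) / (2*(EG - F^2)*sqrt(W^2)); E*n - 2*F*m + G*l = -1348/9, EG - F^2 = 494/9, so H = (-337/247)/sqrt(494/9)


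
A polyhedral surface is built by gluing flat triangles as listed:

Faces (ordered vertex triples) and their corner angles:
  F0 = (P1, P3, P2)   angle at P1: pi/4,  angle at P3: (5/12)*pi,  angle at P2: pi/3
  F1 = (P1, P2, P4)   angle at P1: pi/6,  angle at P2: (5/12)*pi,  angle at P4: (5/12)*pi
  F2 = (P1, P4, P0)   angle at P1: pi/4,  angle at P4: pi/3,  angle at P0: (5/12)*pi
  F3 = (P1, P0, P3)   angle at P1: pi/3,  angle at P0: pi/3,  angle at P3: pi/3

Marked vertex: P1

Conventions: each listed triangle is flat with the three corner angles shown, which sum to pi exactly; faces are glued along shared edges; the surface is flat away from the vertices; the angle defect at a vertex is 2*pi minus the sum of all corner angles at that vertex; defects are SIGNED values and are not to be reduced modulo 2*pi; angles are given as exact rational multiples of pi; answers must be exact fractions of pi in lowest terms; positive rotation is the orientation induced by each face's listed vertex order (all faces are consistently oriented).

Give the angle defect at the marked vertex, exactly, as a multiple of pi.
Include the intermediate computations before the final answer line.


Sum of corner angles at P1: pi
defect = 2*pi - pi

Answer: defect(P1) = pi


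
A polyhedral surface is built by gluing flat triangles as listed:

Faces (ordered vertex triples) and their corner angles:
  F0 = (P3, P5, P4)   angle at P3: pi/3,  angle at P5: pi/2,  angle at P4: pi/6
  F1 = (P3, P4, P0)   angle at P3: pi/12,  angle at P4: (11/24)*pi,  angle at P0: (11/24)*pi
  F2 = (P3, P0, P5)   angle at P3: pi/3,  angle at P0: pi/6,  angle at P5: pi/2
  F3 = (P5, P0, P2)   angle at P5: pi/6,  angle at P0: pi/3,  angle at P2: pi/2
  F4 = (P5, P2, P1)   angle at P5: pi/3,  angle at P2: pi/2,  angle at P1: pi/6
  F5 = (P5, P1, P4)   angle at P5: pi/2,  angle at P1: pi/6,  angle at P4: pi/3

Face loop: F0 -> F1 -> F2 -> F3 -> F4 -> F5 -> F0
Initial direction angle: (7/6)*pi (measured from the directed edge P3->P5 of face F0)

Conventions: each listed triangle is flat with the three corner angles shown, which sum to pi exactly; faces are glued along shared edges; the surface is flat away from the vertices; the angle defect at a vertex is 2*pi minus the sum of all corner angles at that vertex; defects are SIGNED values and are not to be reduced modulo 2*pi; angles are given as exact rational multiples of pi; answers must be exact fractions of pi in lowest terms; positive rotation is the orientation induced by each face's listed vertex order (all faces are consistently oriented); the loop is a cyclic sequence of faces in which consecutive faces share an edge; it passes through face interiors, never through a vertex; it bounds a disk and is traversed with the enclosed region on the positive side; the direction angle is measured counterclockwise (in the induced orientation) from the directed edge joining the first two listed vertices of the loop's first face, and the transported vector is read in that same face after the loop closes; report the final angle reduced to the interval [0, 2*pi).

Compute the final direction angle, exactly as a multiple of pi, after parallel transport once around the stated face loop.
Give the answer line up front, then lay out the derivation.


Answer: final direction angle = (5/12)*pi

enclosed vertex P3: corner angles sum to (3/4)*pi, defect = 2*pi - (3/4)*pi = (5/4)*pi
enclosed vertex P5: corner angles sum to 2*pi, defect = 2*pi - 2*pi = 0
by Gauss-Bonnet the loop rotates the vector by the enclosed defect sum (positive orientation, mod 2*pi)
final angle = (7/6)*pi + (5/4)*pi = (5/12)*pi (mod 2*pi)


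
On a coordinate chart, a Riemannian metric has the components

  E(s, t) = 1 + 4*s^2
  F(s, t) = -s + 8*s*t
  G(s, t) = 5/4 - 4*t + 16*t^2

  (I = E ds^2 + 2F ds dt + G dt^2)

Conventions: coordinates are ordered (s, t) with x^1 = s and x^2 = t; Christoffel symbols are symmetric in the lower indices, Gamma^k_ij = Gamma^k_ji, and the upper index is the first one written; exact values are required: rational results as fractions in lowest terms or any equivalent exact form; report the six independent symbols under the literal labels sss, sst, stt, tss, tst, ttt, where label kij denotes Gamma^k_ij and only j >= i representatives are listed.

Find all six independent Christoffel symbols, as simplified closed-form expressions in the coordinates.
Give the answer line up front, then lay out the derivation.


Answer: Gamma_sss = 16*s/(16*s^2 + 64*t^2 - 16*t + 5), Gamma_sst = 0, Gamma_stt = 32*s/(16*s^2 + 64*t^2 - 16*t + 5), Gamma_tss = (32*t - 4)/(16*s^2 + 64*t^2 - 16*t + 5), Gamma_tst = 0, Gamma_ttt = (64*t - 8)/(16*s^2 + 64*t^2 - 16*t + 5)

E = 1 + 4*s^2; F = -s + 8*s*t; G = 5/4 - 4*t + 16*t^2
Gamma^k_ij = (1/2) g^{kl} (d_i g_jl + d_j g_il - d_l g_ij), with g^inv = (1/(EG-F^2)) [[G, -F], [-F, E]]
first partials: E_s = 8*s, E_t = 0, F_s = -1 + 8*t, F_t = 8*s, G_s = 0, G_t = -4 + 32*t
D = EG - F^2 = 5/4 - 4*t + 16*t^2 + 4*s^2
expanded: Gamma^s_ss = (G E_s - 2F F_s + F E_t)/(2D), Gamma^s_st = (G E_t - F G_s)/(2D), Gamma^s_tt = (2G F_t - G G_s - F G_t)/(2D), Gamma^t_ss = (2E F_s - E E_t - F E_s)/(2D), Gamma^t_st = (E G_s - F E_t)/(2D), Gamma^t_tt = (E G_t - 2F F_t + F G_s)/(2D); substitute and cancel common factors


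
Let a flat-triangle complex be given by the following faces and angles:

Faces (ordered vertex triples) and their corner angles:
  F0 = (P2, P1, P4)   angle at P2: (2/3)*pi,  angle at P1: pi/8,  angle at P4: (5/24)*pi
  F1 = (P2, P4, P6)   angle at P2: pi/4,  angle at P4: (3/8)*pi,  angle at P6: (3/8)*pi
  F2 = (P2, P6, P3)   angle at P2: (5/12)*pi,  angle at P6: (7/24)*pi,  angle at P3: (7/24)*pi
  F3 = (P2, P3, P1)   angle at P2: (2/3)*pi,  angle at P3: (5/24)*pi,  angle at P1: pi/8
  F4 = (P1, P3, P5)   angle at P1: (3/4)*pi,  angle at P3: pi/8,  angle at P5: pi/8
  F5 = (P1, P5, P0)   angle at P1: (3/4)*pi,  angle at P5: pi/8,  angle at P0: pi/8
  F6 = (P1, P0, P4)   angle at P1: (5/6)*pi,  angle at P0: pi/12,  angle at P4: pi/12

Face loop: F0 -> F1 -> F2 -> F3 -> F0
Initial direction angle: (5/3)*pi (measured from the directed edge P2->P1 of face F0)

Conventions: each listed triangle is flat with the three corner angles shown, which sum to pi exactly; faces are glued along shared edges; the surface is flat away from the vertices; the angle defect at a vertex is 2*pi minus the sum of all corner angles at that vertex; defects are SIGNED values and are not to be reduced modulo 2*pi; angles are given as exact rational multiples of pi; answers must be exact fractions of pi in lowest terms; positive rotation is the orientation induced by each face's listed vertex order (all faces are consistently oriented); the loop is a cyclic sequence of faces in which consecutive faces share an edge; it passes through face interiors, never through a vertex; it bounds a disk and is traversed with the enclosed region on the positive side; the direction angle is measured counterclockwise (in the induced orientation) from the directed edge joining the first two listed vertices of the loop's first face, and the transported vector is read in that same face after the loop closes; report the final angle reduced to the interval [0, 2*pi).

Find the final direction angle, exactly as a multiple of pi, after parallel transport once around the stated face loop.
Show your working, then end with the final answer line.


enclosed vertex P2: corner angles sum to 2*pi, defect = 2*pi - 2*pi = 0
adding the enclosed defects to the starting angle (mod 2*pi, induced orientation) gives the holonomy
final angle = (5/3)*pi + 0 = (5/3)*pi (mod 2*pi)

Answer: final direction angle = (5/3)*pi


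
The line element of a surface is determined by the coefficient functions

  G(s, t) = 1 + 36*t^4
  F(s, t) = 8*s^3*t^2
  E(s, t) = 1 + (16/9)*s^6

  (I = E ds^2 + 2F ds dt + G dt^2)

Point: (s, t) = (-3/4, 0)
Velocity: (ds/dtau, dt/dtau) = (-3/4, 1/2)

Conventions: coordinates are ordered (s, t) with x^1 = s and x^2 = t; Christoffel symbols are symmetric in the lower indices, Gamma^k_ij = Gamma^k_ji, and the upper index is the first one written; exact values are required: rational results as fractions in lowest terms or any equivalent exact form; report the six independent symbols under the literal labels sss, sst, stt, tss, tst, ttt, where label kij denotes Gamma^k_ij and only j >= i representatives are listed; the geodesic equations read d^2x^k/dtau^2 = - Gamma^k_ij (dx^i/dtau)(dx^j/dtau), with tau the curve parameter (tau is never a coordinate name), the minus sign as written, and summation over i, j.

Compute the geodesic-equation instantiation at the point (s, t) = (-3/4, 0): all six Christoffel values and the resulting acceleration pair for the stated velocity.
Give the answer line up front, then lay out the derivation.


Answer: Gamma_sss = -324/337, Gamma_sst = 0, Gamma_stt = 0, Gamma_tss = 0, Gamma_tst = 0, Gamma_ttt = 0; accelerations (d^2s/dtau^2, d^2t/dtau^2) = (729/1348, 0)

E = 337/256, F = 0, G = 1 at the point
E_s = -81/32, E_t = 0, F_s = 0, F_t = 0, G_s = 0, G_t = 0
EG - F^2 = 337/256;  g^inv = (256/337) * [[1, 0], [0, 337/256]]
first-kind symbols [ij,l] = (1/2)(d_i g_jl + d_j g_il - d_l g_ij): [ss,s] = E_s/2 = -81/64, [ss,t] = F_s - E_t/2 = 0, [st,s] = E_t/2 = 0, [st,t] = G_s/2 = 0, [tt,s] = F_t - G_s/2 = 0, [tt,t] = G_t/2 = 0
Gamma^s_ij = (G*[ij,s] - F*[ij,t])/(EG - F^2), Gamma^t_ij = (E*[ij,t] - F*[ij,s])/(EG - F^2)
Gamma_sss = -324/337, Gamma_sst = 0, Gamma_stt = 0, Gamma_tss = 0, Gamma_tst = 0, Gamma_ttt = 0
d^2s/dtau^2 = -(Gamma_sss*(-3/4)^2 + 2*Gamma_sst*(-3/4)*(1/2) + Gamma_stt*(1/2)^2) = 729/1348
d^2t/dtau^2 = -(Gamma_tss*(-3/4)^2 + 2*Gamma_tst*(-3/4)*(1/2) + Gamma_ttt*(1/2)^2) = 0


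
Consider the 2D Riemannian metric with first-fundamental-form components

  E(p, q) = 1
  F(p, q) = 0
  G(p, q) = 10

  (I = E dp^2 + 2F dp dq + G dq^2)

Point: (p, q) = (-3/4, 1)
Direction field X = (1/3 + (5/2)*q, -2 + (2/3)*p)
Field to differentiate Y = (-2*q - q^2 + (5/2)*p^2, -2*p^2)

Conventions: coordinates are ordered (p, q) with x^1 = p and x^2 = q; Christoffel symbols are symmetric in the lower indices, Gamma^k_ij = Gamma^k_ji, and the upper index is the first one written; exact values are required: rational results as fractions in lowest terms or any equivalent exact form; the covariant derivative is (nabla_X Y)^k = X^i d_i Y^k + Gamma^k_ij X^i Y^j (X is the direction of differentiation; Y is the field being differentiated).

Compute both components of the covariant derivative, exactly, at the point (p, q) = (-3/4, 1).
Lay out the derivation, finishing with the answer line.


E = 1, F = 0, G = 10 at the point
E_p = 0, E_q = 0, F_p = 0, F_q = 0, G_p = 0, G_q = 0
EG - F^2 = 10;  g^inv = (1/10) * [[10, 0], [0, 1]]
first-kind symbols [ij,l] = (1/2)(d_i g_jl + d_j g_il - d_l g_ij): [pp,p] = E_p/2 = 0, [pp,q] = F_p - E_q/2 = 0, [pq,p] = E_q/2 = 0, [pq,q] = G_p/2 = 0, [qq,p] = F_q - G_p/2 = 0, [qq,q] = G_q/2 = 0
Gamma^p_ij = (G*[ij,p] - F*[ij,q])/(EG - F^2), Gamma^q_ij = (E*[ij,q] - F*[ij,p])/(EG - F^2)
Gamma_ppp = 0, Gamma_ppq = 0, Gamma_pqq = 0, Gamma_qpp = 0, Gamma_qpq = 0, Gamma_qqq = 0
X = (17/6, -5/2), Y = (-51/32, -9/8) at the point

Answer: (nabla_X Y)^p = -5/8, (nabla_X Y)^q = 17/2


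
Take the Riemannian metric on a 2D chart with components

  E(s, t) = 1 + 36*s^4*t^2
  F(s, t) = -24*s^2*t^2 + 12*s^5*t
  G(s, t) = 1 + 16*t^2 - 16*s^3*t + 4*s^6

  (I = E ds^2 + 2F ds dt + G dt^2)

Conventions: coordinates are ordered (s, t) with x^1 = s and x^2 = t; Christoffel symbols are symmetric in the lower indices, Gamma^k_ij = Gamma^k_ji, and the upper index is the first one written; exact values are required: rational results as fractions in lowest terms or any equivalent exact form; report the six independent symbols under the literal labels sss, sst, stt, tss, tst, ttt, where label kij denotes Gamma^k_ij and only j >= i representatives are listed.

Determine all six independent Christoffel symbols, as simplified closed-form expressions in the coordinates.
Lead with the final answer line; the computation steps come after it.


Answer: Gamma_sss = 72*s^3*t^2/(4*s^6 + 36*s^4*t^2 - 16*s^3*t + 16*t^2 + 1), Gamma_sst = 36*s^4*t/(4*s^6 + 36*s^4*t^2 - 16*s^3*t + 16*t^2 + 1), Gamma_stt = -24*s^2*t/(4*s^6 + 36*s^4*t^2 - 16*s^3*t + 16*t^2 + 1), Gamma_tss = (24*s^4*t - 48*s*t^2)/(4*s^6 + 36*s^4*t^2 - 16*s^3*t + 16*t^2 + 1), Gamma_tst = (12*s^5 - 24*s^2*t)/(4*s^6 + 36*s^4*t^2 - 16*s^3*t + 16*t^2 + 1), Gamma_ttt = (-8*s^3 + 16*t)/(4*s^6 + 36*s^4*t^2 - 16*s^3*t + 16*t^2 + 1)

E = 1 + 36*s^4*t^2; F = -24*s^2*t^2 + 12*s^5*t; G = 1 + 16*t^2 - 16*s^3*t + 4*s^6
Gamma^k_ij = (1/2) g^{kl} (d_i g_jl + d_j g_il - d_l g_ij), with g^inv = (1/(EG-F^2)) [[G, -F], [-F, E]]
first partials: E_s = 144*s^3*t^2, E_t = 72*s^4*t, F_s = -48*s*t^2 + 60*s^4*t, F_t = -48*s^2*t + 12*s^5, G_s = -48*s^2*t + 24*s^5, G_t = 32*t - 16*s^3
D = EG - F^2 = 1 + 16*t^2 - 16*s^3*t + 36*s^4*t^2 + 4*s^6
expanded: Gamma^s_ss = (G E_s - 2F F_s + F E_t)/(2D), Gamma^s_st = (G E_t - F G_s)/(2D), Gamma^s_tt = (2G F_t - G G_s - F G_t)/(2D), Gamma^t_ss = (2E F_s - E E_t - F E_s)/(2D), Gamma^t_st = (E G_s - F E_t)/(2D), Gamma^t_tt = (E G_t - 2F F_t + F G_s)/(2D); substitute and cancel common factors


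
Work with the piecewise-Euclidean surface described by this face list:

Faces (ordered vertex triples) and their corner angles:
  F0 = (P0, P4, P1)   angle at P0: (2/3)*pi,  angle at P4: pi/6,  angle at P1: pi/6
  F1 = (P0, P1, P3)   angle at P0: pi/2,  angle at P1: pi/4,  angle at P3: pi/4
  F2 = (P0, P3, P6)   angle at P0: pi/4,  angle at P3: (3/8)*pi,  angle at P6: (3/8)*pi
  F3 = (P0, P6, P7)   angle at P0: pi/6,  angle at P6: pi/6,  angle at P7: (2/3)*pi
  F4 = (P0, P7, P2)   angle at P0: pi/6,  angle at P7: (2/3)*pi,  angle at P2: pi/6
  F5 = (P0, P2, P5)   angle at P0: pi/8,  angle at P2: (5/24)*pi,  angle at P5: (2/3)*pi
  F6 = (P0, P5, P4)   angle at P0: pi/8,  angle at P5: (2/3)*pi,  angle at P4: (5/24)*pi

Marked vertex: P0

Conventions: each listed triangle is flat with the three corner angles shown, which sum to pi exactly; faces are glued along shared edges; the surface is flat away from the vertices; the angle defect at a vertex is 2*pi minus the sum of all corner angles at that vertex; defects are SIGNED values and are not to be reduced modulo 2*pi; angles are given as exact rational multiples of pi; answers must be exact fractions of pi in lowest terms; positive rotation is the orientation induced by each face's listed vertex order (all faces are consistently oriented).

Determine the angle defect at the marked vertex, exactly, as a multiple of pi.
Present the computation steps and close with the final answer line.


Sum of corner angles at P0: 2*pi
defect = 2*pi - 2*pi

Answer: defect(P0) = 0


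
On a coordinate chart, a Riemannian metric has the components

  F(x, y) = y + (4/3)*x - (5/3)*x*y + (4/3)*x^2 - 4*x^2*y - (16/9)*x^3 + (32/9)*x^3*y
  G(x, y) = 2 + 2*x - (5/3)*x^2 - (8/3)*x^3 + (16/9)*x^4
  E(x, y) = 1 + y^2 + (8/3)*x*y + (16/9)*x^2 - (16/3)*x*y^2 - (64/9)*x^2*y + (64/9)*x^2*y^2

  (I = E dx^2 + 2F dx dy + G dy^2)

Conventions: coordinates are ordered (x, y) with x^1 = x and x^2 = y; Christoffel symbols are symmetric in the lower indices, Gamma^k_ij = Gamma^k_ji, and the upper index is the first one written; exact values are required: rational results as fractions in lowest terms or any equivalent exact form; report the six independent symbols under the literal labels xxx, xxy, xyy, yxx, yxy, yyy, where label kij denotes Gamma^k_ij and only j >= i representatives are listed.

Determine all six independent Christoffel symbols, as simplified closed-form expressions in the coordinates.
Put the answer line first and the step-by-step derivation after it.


Answer: Gamma_xxx = (64*x*y^2 - 64*x*y + 16*x - 24*y^2 + 12*y)/(16*x^4 - 24*x^3 + 64*x^2*y^2 - 64*x^2*y + x^2 - 48*x*y^2 + 24*x*y + 18*x + 9*y^2 + 18), Gamma_xxy = (64*x^2*y - 32*x^2 - 48*x*y + 12*x + 9*y)/(16*x^4 - 24*x^3 + 64*x^2*y^2 - 64*x^2*y + x^2 - 48*x*y^2 + 24*x*y + 18*x + 9*y^2 + 18), Gamma_xyy = 0, Gamma_yxx = (32*x^2*y - 16*x^2 - 24*x*y + 12*x - 24*y + 12)/(16*x^4 - 24*x^3 + 64*x^2*y^2 - 64*x^2*y + x^2 - 48*x*y^2 + 24*x*y + 18*x + 9*y^2 + 18), Gamma_yxy = (32*x^3 - 36*x^2 - 15*x + 9)/(16*x^4 - 24*x^3 + 64*x^2*y^2 - 64*x^2*y + x^2 - 48*x*y^2 + 24*x*y + 18*x + 9*y^2 + 18), Gamma_yyy = 0

E = 1 + y^2 + (8/3)*x*y + (16/9)*x^2 - (16/3)*x*y^2 - (64/9)*x^2*y + (64/9)*x^2*y^2; F = y + (4/3)*x - (5/3)*x*y + (4/3)*x^2 - 4*x^2*y - (16/9)*x^3 + (32/9)*x^3*y; G = 2 + 2*x - (5/3)*x^2 - (8/3)*x^3 + (16/9)*x^4
Gamma^k_ij = (1/2) g^{kl} (d_i g_jl + d_j g_il - d_l g_ij), with g^inv = (1/(EG-F^2)) [[G, -F], [-F, E]]
first partials: E_x = (8/3)*y + (32/9)*x - (16/3)*y^2 - (128/9)*x*y + (128/9)*x*y^2, E_y = 2*y + (8/3)*x - (32/3)*x*y - (64/9)*x^2 + (128/9)*x^2*y, F_x = 4/3 - (5/3)*y + (8/3)*x - 8*x*y - (16/3)*x^2 + (32/3)*x^2*y, F_y = 1 - (5/3)*x - 4*x^2 + (32/9)*x^3, G_x = 2 - (10/3)*x - 8*x^2 + (64/9)*x^3, G_y = 0
D = EG - F^2 = 2 + 2*x + y^2 + (8/3)*x*y + (1/9)*x^2 - (16/3)*x*y^2 - (64/9)*x^2*y - (8/3)*x^3 + (64/9)*x^2*y^2 + (16/9)*x^4
expanded: Gamma^x_xx = (G E_x - 2F F_x + F E_y)/(2D), Gamma^x_xy = (G E_y - F G_x)/(2D), Gamma^x_yy = (2G F_y - G G_x - F G_y)/(2D), Gamma^y_xx = (2E F_x - E E_y - F E_x)/(2D), Gamma^y_xy = (E G_x - F E_y)/(2D), Gamma^y_yy = (E G_y - 2F F_y + F G_x)/(2D); substitute and cancel common factors


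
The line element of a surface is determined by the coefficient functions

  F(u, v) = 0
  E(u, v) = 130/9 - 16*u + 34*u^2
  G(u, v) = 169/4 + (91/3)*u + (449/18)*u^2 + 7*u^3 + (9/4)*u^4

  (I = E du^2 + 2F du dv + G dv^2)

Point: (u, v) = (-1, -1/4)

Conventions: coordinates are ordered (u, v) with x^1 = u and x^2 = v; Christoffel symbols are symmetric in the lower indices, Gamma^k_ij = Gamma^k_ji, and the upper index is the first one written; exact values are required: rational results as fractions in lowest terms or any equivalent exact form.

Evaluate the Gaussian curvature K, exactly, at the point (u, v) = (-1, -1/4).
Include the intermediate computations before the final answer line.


E = 580/9, F = 0, G = 289/9, EG - F^2 = 167620/81 at the point
E_u = -84, E_v = 0, F_u = 0, F_v = 0, G_u = -68/9, G_v = 0
E_vv = 0, F_uv = 0, G_uu = 314/9
Brioschi: K = (det M1 - det M2) / (EG - F^2)^2 with the standard first/second-derivative matrices M1, M2.
M1 = [[-E_vv/2 + F_uv - G_uu/2, E_u/2, F_u - E_v/2], [F_v - G_u/2, E, F], [G_v/2, F, G]] = [[-157/9, -42, 0], [34/9, 580/9, 0], [0, 0, 289/9]]; det M1 = -22602112/729
M2 = [[0, E_v/2, G_u/2], [E_v/2, E, F], [G_u/2, F, G]] = [[0, 0, -34/9], [0, 580/9, 0], [-34/9, 0, 289/9]]; det M2 = -670480/729
det M1 - det M2 = -2436848/81; K = -2436848/81 / (167620/81)^2 = -2511/357425

Answer: K = -2511/357425


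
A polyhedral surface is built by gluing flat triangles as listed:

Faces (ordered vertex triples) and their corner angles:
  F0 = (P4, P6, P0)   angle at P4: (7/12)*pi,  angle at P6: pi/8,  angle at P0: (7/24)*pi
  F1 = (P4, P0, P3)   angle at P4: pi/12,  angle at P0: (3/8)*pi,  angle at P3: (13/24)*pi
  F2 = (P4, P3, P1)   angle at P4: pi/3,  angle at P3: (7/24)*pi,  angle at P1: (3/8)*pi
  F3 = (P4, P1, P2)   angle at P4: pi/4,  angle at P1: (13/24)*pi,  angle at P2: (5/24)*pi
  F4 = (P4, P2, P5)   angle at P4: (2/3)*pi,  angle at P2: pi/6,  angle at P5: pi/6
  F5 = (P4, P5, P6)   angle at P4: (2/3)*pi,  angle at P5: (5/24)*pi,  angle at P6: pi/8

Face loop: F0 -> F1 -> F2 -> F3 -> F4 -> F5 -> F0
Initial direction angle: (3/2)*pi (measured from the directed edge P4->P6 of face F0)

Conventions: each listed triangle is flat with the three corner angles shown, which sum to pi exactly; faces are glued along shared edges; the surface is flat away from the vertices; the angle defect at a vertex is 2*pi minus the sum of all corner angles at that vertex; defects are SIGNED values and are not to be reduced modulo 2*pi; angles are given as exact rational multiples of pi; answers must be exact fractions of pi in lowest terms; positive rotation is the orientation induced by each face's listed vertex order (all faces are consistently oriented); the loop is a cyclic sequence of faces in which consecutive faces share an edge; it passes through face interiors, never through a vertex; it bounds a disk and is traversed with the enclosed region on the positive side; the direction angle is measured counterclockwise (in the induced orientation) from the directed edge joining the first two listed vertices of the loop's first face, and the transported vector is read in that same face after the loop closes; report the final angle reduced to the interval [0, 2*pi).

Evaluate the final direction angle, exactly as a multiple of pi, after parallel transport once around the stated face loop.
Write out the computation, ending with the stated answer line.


enclosed vertex P4: corner angles sum to (31/12)*pi, defect = 2*pi - (31/12)*pi = (-7/12)*pi
the final direction is the initial angle plus the enclosed defects, taken mod 2*pi in the induced orientation
final angle = (3/2)*pi - (7/12)*pi = (11/12)*pi (mod 2*pi)

Answer: final direction angle = (11/12)*pi
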